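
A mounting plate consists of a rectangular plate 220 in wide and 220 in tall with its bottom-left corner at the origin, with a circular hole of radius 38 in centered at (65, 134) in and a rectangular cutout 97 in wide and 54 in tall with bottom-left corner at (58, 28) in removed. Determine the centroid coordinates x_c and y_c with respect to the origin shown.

plate: A = 220 × 220 = 48400.00, centroid at (110.00, 110.00).
hole 1: A = −π·38² = -4536.46, centroid at (65.00, 134.00).
hole 2: A = −(97 × 54) = -5238.00, centroid at (106.50, 55.00).
ΣA = 38625.54 in², ΣAx_c = 4471283.11 in³, ΣAy_c = 4428024.39 in³.
x_c = 4471283.11/38625.54 = 115.76 in; y_c = 4428024.39/38625.54 = 114.64 in.

x_c = 115.76 in, y_c = 114.64 in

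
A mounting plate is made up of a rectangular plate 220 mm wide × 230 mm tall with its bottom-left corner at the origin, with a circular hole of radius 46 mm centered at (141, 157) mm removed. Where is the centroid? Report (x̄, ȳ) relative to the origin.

plate: A = 220 × 230 = 50600.00, centroid at (110.00, 115.00).
hole: A = −π·46² = -6647.61, centroid at (141.00, 157.00).
ΣA = 43952.39 mm²
ΣAx̄ = (50600.00)(110.00) + (-6647.61)(141.00) = 4628686.98 mm³
ΣAȳ = (50600.00)(115.00) + (-6647.61)(157.00) = 4775325.22 mm³
x̄ = 4628686.98 / 43952.39 = 105.31 mm
ȳ = 4775325.22 / 43952.39 = 108.65 mm

x̄ = 105.31 mm, ȳ = 108.65 mm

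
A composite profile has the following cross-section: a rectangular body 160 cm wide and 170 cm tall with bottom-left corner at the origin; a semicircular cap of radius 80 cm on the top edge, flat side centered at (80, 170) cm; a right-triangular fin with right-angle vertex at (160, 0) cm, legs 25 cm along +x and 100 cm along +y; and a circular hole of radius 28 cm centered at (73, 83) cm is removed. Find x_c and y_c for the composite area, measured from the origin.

x_c = 83.54 cm, y_c = 116.53 cm

Part | A | x̄ᵢ | ȳᵢ | A·x̄ᵢ | A·ȳᵢ
rectangular body | 27200.00 | 80.00 | 85.00 | 2176000.00 | 2312000.00
semicircular top | 10053.10 | 80.00 | 203.95 | 804247.72 | 2050359.74
triangular fin | 1250.00 | 168.33 | 33.33 | 210416.67 | 41666.67
hole | -2463.01 | 73.00 | 83.00 | -179799.63 | -204429.72
Σ | 36040.09 |  |  | 3010864.76 | 4199596.69
x_c = 3010864.76 / 36040.09 = 83.54 cm
y_c = 4199596.69 / 36040.09 = 116.53 cm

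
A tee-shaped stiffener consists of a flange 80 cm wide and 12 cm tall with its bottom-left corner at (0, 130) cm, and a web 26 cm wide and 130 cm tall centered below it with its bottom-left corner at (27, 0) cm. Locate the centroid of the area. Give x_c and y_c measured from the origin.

web: A = 26 × 130 = 3380.00, centroid at (40.00, 65.00).
flange: A = 80 × 12 = 960.00, centroid at (40.00, 136.00).
ΣA = 4340.00 cm², ΣAx_c = 173600.00 cm³, ΣAy_c = 350260.00 cm³.
x_c = 173600.00/4340.00 = 40.00 cm; y_c = 350260.00/4340.00 = 80.71 cm.

x_c = 40.00 cm, y_c = 80.71 cm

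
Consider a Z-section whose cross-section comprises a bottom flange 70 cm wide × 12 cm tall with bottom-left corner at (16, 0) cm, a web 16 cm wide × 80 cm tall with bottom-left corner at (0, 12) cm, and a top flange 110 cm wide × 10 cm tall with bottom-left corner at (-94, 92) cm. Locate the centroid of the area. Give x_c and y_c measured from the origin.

x_c = 3.16 cm, y_c = 55.37 cm

bottom flange: A = 70 × 12 = 840.00, centroid at (51.00, 6.00).
web: A = 16 × 80 = 1280.00, centroid at (8.00, 52.00).
top flange: A = 110 × 10 = 1100.00, centroid at (-39.00, 97.00).
ΣA = 3220.00 cm²
ΣAx_c = (840.00)(51.00) + (1280.00)(8.00) + (1100.00)(-39.00) = 10180.00 cm³
ΣAy_c = (840.00)(6.00) + (1280.00)(52.00) + (1100.00)(97.00) = 178300.00 cm³
x_c = 10180.00 / 3220.00 = 3.16 cm
y_c = 178300.00 / 3220.00 = 55.37 cm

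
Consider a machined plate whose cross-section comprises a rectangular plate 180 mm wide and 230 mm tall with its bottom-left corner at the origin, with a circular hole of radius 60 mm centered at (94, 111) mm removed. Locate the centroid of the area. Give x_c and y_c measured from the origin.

x_c = 88.50 mm, y_c = 116.50 mm

plate: A = 180 × 230 = 41400.00, centroid at (90.00, 115.00).
hole: A = −π·60² = -11309.73, centroid at (94.00, 111.00).
ΣA = 30090.27 mm²
ΣAx_c = (41400.00)(90.00) + (-11309.73)(94.00) = 2662885.05 mm³
ΣAy_c = (41400.00)(115.00) + (-11309.73)(111.00) = 3505619.58 mm³
x_c = 2662885.05 / 30090.27 = 88.50 mm
y_c = 3505619.58 / 30090.27 = 116.50 mm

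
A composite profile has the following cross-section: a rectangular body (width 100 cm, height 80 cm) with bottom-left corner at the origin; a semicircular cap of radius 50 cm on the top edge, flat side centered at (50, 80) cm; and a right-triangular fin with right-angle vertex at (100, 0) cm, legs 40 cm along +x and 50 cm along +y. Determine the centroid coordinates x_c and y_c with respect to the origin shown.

rectangular body: A = 100 × 80 = 8000.00, centroid at (50.00, 40.00).
semicircular top: A = ½π·50² = 3926.99, centroid at (50.00, 101.22).
triangular fin: A = ½·40·50 = 1000.00, centroid at (113.33, 16.67).
ΣA = 12926.99 cm², ΣAx_c = 709682.87 cm³, ΣAy_c = 734159.27 cm³.
x_c = 709682.87/12926.99 = 54.90 cm; y_c = 734159.27/12926.99 = 56.79 cm.

x_c = 54.90 cm, y_c = 56.79 cm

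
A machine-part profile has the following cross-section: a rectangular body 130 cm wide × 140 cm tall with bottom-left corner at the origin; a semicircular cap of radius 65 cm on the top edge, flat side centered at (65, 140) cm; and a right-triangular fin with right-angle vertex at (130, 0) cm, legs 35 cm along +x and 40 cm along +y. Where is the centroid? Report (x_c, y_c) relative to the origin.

x_c = 67.10 cm, y_c = 93.81 cm

rectangular body: A = 130 × 140 = 18200.00, centroid at (65.00, 70.00).
semicircular top: A = ½π·65² = 6636.61, centroid at (65.00, 167.59).
triangular fin: A = ½·35·40 = 700.00, centroid at (141.67, 13.33).
ΣA = 25536.61 cm², ΣAx_c = 1713546.61 cm³, ΣAy_c = 2395542.69 cm³.
x_c = 1713546.61/25536.61 = 67.10 cm; y_c = 2395542.69/25536.61 = 93.81 cm.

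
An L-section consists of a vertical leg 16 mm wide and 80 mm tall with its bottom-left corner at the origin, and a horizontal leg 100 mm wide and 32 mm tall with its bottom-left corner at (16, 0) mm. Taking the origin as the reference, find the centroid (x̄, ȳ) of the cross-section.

Part | A | x̄ᵢ | ȳᵢ | A·x̄ᵢ | A·ȳᵢ
vertical leg | 1280.00 | 8.00 | 40.00 | 10240.00 | 51200.00
horizontal leg | 3200.00 | 66.00 | 16.00 | 211200.00 | 51200.00
Σ | 4480.00 |  |  | 221440.00 | 102400.00
x̄ = 221440.00 / 4480.00 = 49.43 mm
ȳ = 102400.00 / 4480.00 = 22.86 mm

x̄ = 49.43 mm, ȳ = 22.86 mm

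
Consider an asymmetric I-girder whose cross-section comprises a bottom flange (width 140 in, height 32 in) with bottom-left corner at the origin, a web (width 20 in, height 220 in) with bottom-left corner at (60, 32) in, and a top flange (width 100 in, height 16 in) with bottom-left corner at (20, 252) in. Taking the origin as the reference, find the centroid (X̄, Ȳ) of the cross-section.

bottom flange: A = 140 × 32 = 4480.00, centroid at (70.00, 16.00).
web: A = 20 × 220 = 4400.00, centroid at (70.00, 142.00).
top flange: A = 100 × 16 = 1600.00, centroid at (70.00, 260.00).
ΣA = 10480.00 in²
ΣAX̄ = (4480.00)(70.00) + (4400.00)(70.00) + (1600.00)(70.00) = 733600.00 in³
ΣAȲ = (4480.00)(16.00) + (4400.00)(142.00) + (1600.00)(260.00) = 1112480.00 in³
X̄ = 733600.00 / 10480.00 = 70.00 in
Ȳ = 1112480.00 / 10480.00 = 106.15 in

X̄ = 70.00 in, Ȳ = 106.15 in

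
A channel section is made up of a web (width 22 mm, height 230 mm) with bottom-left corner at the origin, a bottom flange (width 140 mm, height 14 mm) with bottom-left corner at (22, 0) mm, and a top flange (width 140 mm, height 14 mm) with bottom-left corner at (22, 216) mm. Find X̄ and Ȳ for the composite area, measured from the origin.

X̄ = 46.36 mm, Ȳ = 115.00 mm

web: A = 22 × 230 = 5060.00, centroid at (11.00, 115.00).
bottom flange: A = 140 × 14 = 1960.00, centroid at (92.00, 7.00).
top flange: A = 140 × 14 = 1960.00, centroid at (92.00, 223.00).
ΣA = 8980.00 mm², ΣAX̄ = 416300.00 mm³, ΣAȲ = 1032700.00 mm³.
X̄ = 416300.00/8980.00 = 46.36 mm; Ȳ = 1032700.00/8980.00 = 115.00 mm.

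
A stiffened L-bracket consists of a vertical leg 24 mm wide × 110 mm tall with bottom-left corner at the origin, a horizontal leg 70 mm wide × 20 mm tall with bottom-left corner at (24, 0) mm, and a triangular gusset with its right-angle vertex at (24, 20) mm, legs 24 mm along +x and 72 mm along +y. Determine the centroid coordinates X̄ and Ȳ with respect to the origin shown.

X̄ = 28.94 mm, Ȳ = 40.22 mm

Part | A | x̄ᵢ | ȳᵢ | A·x̄ᵢ | A·ȳᵢ
vertical leg | 2640.00 | 12.00 | 55.00 | 31680.00 | 145200.00
horizontal leg | 1400.00 | 59.00 | 10.00 | 82600.00 | 14000.00
gusset | 864.00 | 32.00 | 44.00 | 27648.00 | 38016.00
Σ | 4904.00 |  |  | 141928.00 | 197216.00
X̄ = 141928.00 / 4904.00 = 28.94 mm
Ȳ = 197216.00 / 4904.00 = 40.22 mm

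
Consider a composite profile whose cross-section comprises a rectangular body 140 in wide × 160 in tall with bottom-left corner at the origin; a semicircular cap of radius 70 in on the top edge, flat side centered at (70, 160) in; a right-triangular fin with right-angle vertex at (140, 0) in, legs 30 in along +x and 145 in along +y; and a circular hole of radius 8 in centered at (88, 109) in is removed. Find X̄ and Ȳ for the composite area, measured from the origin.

X̄ = 75.31 in, Ȳ = 104.00 in

Part | A | x̄ᵢ | ȳᵢ | A·x̄ᵢ | A·ȳᵢ
rectangular body | 22400.00 | 70.00 | 80.00 | 1568000.00 | 1792000.00
semicircular top | 7696.90 | 70.00 | 189.71 | 538783.14 | 1460170.99
triangular fin | 2175.00 | 150.00 | 48.33 | 326250.00 | 105125.00
hole | -201.06 | 88.00 | 109.00 | -17693.45 | -21915.75
Σ | 32070.84 |  |  | 2415339.69 | 3335380.24
X̄ = 2415339.69 / 32070.84 = 75.31 in
Ȳ = 3335380.24 / 32070.84 = 104.00 in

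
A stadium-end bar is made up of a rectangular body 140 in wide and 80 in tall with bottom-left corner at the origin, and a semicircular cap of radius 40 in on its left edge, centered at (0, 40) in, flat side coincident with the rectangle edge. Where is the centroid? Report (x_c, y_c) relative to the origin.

rectangular body: A = 140 × 80 = 11200.00, centroid at (70.00, 40.00).
semicircular end: A = ½π·40² = 2513.27, centroid at (-16.98, 40.00).
ΣA = 13713.27 in², ΣAx_c = 741333.33 in³, ΣAy_c = 548530.96 in³.
x_c = 741333.33/13713.27 = 54.06 in; y_c = 548530.96/13713.27 = 40.00 in.

x_c = 54.06 in, y_c = 40.00 in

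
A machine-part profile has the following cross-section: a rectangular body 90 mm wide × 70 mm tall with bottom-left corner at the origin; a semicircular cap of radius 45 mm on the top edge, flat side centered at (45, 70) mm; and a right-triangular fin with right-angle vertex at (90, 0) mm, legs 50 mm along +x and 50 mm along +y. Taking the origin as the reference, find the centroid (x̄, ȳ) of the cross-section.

rectangular body: A = 90 × 70 = 6300.00, centroid at (45.00, 35.00).
semicircular top: A = ½π·45² = 3180.86, centroid at (45.00, 89.10).
triangular fin: A = ½·50·50 = 1250.00, centroid at (106.67, 16.67).
ΣA = 10730.86 mm²
ΣAx̄ = (6300.00)(45.00) + (3180.86)(45.00) + (1250.00)(106.67) = 559972.15 mm³
ΣAȳ = (6300.00)(35.00) + (3180.86)(89.10) + (1250.00)(16.67) = 524743.71 mm³
x̄ = 559972.15 / 10730.86 = 52.18 mm
ȳ = 524743.71 / 10730.86 = 48.90 mm

x̄ = 52.18 mm, ȳ = 48.90 mm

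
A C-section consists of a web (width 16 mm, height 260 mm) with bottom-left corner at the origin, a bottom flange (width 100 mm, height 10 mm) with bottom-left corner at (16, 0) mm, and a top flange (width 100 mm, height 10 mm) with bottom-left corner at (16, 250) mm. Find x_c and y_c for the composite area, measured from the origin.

web: A = 16 × 260 = 4160.00, centroid at (8.00, 130.00).
bottom flange: A = 100 × 10 = 1000.00, centroid at (66.00, 5.00).
top flange: A = 100 × 10 = 1000.00, centroid at (66.00, 255.00).
ΣA = 6160.00 mm²
ΣAx_c = (4160.00)(8.00) + (1000.00)(66.00) + (1000.00)(66.00) = 165280.00 mm³
ΣAy_c = (4160.00)(130.00) + (1000.00)(5.00) + (1000.00)(255.00) = 800800.00 mm³
x_c = 165280.00 / 6160.00 = 26.83 mm
y_c = 800800.00 / 6160.00 = 130.00 mm

x_c = 26.83 mm, y_c = 130.00 mm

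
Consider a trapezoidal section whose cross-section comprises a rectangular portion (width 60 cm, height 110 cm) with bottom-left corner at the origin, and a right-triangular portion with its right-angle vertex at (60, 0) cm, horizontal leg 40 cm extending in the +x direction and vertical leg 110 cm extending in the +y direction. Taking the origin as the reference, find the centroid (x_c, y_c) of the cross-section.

rectangular portion: A = 60 × 110 = 6600.00, centroid at (30.00, 55.00).
triangular portion: A = ½·40·110 = 2200.00, centroid at (73.33, 36.67).
ΣA = 8800.00 cm²
ΣAx_c = (6600.00)(30.00) + (2200.00)(73.33) = 359333.33 cm³
ΣAy_c = (6600.00)(55.00) + (2200.00)(36.67) = 443666.67 cm³
x_c = 359333.33 / 8800.00 = 40.83 cm
y_c = 443666.67 / 8800.00 = 50.42 cm

x_c = 40.83 cm, y_c = 50.42 cm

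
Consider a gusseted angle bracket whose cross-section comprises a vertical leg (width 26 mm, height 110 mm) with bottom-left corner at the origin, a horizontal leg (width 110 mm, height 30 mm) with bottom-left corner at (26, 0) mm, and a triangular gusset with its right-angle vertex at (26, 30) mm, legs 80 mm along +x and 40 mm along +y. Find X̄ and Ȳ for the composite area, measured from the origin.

X̄ = 50.10 mm, Ȳ = 35.58 mm

vertical leg: A = 26 × 110 = 2860.00, centroid at (13.00, 55.00).
horizontal leg: A = 110 × 30 = 3300.00, centroid at (81.00, 15.00).
gusset: A = ½·80·40 = 1600.00, centroid at (52.67, 43.33).
ΣA = 7760.00 mm², ΣAX̄ = 388746.67 mm³, ΣAȲ = 276133.33 mm³.
X̄ = 388746.67/7760.00 = 50.10 mm; Ȳ = 276133.33/7760.00 = 35.58 mm.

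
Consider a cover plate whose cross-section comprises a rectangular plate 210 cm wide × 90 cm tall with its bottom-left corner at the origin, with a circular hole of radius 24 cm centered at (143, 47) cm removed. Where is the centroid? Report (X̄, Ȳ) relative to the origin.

plate: A = 210 × 90 = 18900.00, centroid at (105.00, 45.00).
hole: A = −π·24² = -1809.56, centroid at (143.00, 47.00).
ΣA = 17090.44 cm², ΣAX̄ = 1725733.30 cm³, ΣAȲ = 765450.80 cm³.
X̄ = 1725733.30/17090.44 = 100.98 cm; Ȳ = 765450.80/17090.44 = 44.79 cm.

X̄ = 100.98 cm, Ȳ = 44.79 cm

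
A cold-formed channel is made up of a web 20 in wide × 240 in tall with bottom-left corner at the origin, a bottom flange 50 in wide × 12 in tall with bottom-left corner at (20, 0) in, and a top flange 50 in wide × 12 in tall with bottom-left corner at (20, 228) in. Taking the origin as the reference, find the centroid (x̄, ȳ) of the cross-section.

x̄ = 17.00 in, ȳ = 120.00 in

web: A = 20 × 240 = 4800.00, centroid at (10.00, 120.00).
bottom flange: A = 50 × 12 = 600.00, centroid at (45.00, 6.00).
top flange: A = 50 × 12 = 600.00, centroid at (45.00, 234.00).
ΣA = 6000.00 in², ΣAx̄ = 102000.00 in³, ΣAȳ = 720000.00 in³.
x̄ = 102000.00/6000.00 = 17.00 in; ȳ = 720000.00/6000.00 = 120.00 in.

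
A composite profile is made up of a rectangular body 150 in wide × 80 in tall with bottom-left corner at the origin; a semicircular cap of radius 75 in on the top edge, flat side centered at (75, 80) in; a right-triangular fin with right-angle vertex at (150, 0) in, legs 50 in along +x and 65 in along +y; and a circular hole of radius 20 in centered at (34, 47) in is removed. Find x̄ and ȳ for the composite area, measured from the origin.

x̄ = 84.45 in, ȳ = 68.11 in

rectangular body: A = 150 × 80 = 12000.00, centroid at (75.00, 40.00).
semicircular top: A = ½π·75² = 8835.73, centroid at (75.00, 111.83).
triangular fin: A = ½·50·65 = 1625.00, centroid at (166.67, 21.67).
hole: A = −π·20² = -1256.64, centroid at (34.00, 47.00).
ΣA = 21204.09 in², ΣAx̄ = 1790787.37 in³, ΣAȳ = 1444254.74 in³.
x̄ = 1790787.37/21204.09 = 84.45 in; ȳ = 1444254.74/21204.09 = 68.11 in.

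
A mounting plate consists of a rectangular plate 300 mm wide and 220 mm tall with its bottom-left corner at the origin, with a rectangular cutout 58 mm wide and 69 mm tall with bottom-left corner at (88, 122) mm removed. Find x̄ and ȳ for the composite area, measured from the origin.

x̄ = 152.13 mm, ȳ = 107.00 mm

plate: A = 300 × 220 = 66000.00, centroid at (150.00, 110.00).
hole: A = −(58 × 69) = -4002.00, centroid at (117.00, 156.50).
ΣA = 61998.00 mm²
ΣAx̄ = (66000.00)(150.00) + (-4002.00)(117.00) = 9431766.00 mm³
ΣAȳ = (66000.00)(110.00) + (-4002.00)(156.50) = 6633687.00 mm³
x̄ = 9431766.00 / 61998.00 = 152.13 mm
ȳ = 6633687.00 / 61998.00 = 107.00 mm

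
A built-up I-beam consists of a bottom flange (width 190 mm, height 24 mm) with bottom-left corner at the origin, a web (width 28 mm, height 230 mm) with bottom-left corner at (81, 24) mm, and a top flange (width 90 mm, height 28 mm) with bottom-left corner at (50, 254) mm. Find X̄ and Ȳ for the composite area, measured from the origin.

bottom flange: A = 190 × 24 = 4560.00, centroid at (95.00, 12.00).
web: A = 28 × 230 = 6440.00, centroid at (95.00, 139.00).
top flange: A = 90 × 28 = 2520.00, centroid at (95.00, 268.00).
ΣA = 13520.00 mm²
ΣAX̄ = (4560.00)(95.00) + (6440.00)(95.00) + (2520.00)(95.00) = 1284400.00 mm³
ΣAȲ = (4560.00)(12.00) + (6440.00)(139.00) + (2520.00)(268.00) = 1625240.00 mm³
X̄ = 1284400.00 / 13520.00 = 95.00 mm
Ȳ = 1625240.00 / 13520.00 = 120.21 mm

X̄ = 95.00 mm, Ȳ = 120.21 mm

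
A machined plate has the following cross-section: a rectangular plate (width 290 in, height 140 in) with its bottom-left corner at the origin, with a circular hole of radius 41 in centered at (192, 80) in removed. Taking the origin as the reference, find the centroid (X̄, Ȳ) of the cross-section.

X̄ = 137.97 in, Ȳ = 68.50 in

plate: A = 290 × 140 = 40600.00, centroid at (145.00, 70.00).
hole: A = −π·41² = -5281.02, centroid at (192.00, 80.00).
ΣA = 35318.98 in²
ΣAX̄ = (40600.00)(145.00) + (-5281.02)(192.00) = 4873044.69 in³
ΣAȲ = (40600.00)(70.00) + (-5281.02)(80.00) = 2419518.62 in³
X̄ = 4873044.69 / 35318.98 = 137.97 in
Ȳ = 2419518.62 / 35318.98 = 68.50 in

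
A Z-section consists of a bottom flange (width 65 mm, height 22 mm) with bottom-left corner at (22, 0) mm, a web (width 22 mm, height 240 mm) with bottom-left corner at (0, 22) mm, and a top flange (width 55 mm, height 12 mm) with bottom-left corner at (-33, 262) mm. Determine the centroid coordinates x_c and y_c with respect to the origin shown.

x_c = 17.96 mm, y_c = 127.87 mm

bottom flange: A = 65 × 22 = 1430.00, centroid at (54.50, 11.00).
web: A = 22 × 240 = 5280.00, centroid at (11.00, 142.00).
top flange: A = 55 × 12 = 660.00, centroid at (-5.50, 268.00).
ΣA = 7370.00 mm²
ΣAx_c = (1430.00)(54.50) + (5280.00)(11.00) + (660.00)(-5.50) = 132385.00 mm³
ΣAy_c = (1430.00)(11.00) + (5280.00)(142.00) + (660.00)(268.00) = 942370.00 mm³
x_c = 132385.00 / 7370.00 = 17.96 mm
y_c = 942370.00 / 7370.00 = 127.87 mm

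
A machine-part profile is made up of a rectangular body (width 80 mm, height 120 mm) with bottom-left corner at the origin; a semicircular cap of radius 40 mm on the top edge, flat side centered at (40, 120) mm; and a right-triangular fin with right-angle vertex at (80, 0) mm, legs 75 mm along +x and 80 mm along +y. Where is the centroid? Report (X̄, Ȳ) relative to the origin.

X̄ = 52.90 mm, Ȳ = 66.18 mm

rectangular body: A = 80 × 120 = 9600.00, centroid at (40.00, 60.00).
semicircular top: A = ½π·40² = 2513.27, centroid at (40.00, 136.98).
triangular fin: A = ½·75·80 = 3000.00, centroid at (105.00, 26.67).
ΣA = 15113.27 mm², ΣAX̄ = 799530.96 mm³, ΣAȲ = 1000259.56 mm³.
X̄ = 799530.96/15113.27 = 52.90 mm; Ȳ = 1000259.56/15113.27 = 66.18 mm.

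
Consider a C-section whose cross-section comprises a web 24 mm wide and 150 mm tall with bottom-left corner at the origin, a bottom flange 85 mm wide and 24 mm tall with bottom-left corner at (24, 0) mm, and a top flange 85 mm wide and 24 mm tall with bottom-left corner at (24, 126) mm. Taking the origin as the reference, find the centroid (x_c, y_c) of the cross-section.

x_c = 40.95 mm, y_c = 75.00 mm

Part | A | x̄ᵢ | ȳᵢ | A·x̄ᵢ | A·ȳᵢ
web | 3600.00 | 12.00 | 75.00 | 43200.00 | 270000.00
bottom flange | 2040.00 | 66.50 | 12.00 | 135660.00 | 24480.00
top flange | 2040.00 | 66.50 | 138.00 | 135660.00 | 281520.00
Σ | 7680.00 |  |  | 314520.00 | 576000.00
x_c = 314520.00 / 7680.00 = 40.95 mm
y_c = 576000.00 / 7680.00 = 75.00 mm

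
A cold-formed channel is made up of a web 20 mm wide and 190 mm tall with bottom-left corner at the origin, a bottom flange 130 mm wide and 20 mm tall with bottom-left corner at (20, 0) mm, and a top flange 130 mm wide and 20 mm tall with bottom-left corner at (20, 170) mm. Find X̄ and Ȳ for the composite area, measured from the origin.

X̄ = 53.33 mm, Ȳ = 95.00 mm

Part | A | x̄ᵢ | ȳᵢ | A·x̄ᵢ | A·ȳᵢ
web | 3800.00 | 10.00 | 95.00 | 38000.00 | 361000.00
bottom flange | 2600.00 | 85.00 | 10.00 | 221000.00 | 26000.00
top flange | 2600.00 | 85.00 | 180.00 | 221000.00 | 468000.00
Σ | 9000.00 |  |  | 480000.00 | 855000.00
X̄ = 480000.00 / 9000.00 = 53.33 mm
Ȳ = 855000.00 / 9000.00 = 95.00 mm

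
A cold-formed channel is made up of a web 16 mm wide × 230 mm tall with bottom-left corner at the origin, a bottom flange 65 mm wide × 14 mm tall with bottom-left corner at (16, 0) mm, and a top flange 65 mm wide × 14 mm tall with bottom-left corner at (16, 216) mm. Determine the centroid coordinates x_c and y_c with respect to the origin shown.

x_c = 21.40 mm, y_c = 115.00 mm

Part | A | x̄ᵢ | ȳᵢ | A·x̄ᵢ | A·ȳᵢ
web | 3680.00 | 8.00 | 115.00 | 29440.00 | 423200.00
bottom flange | 910.00 | 48.50 | 7.00 | 44135.00 | 6370.00
top flange | 910.00 | 48.50 | 223.00 | 44135.00 | 202930.00
Σ | 5500.00 |  |  | 117710.00 | 632500.00
x_c = 117710.00 / 5500.00 = 21.40 mm
y_c = 632500.00 / 5500.00 = 115.00 mm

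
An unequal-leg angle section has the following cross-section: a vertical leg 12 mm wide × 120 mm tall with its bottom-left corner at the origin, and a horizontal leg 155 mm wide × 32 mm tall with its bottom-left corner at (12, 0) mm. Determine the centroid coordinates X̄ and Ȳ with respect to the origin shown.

X̄ = 70.71 mm, Ȳ = 25.90 mm

vertical leg: A = 12 × 120 = 1440.00, centroid at (6.00, 60.00).
horizontal leg: A = 155 × 32 = 4960.00, centroid at (89.50, 16.00).
ΣA = 6400.00 mm²
ΣAX̄ = (1440.00)(6.00) + (4960.00)(89.50) = 452560.00 mm³
ΣAȲ = (1440.00)(60.00) + (4960.00)(16.00) = 165760.00 mm³
X̄ = 452560.00 / 6400.00 = 70.71 mm
Ȳ = 165760.00 / 6400.00 = 25.90 mm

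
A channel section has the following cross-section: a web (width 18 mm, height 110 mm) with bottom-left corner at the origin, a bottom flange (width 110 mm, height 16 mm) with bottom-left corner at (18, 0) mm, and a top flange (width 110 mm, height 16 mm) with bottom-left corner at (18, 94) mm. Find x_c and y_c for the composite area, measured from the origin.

x_c = 49.96 mm, y_c = 55.00 mm

web: A = 18 × 110 = 1980.00, centroid at (9.00, 55.00).
bottom flange: A = 110 × 16 = 1760.00, centroid at (73.00, 8.00).
top flange: A = 110 × 16 = 1760.00, centroid at (73.00, 102.00).
ΣA = 5500.00 mm², ΣAx_c = 274780.00 mm³, ΣAy_c = 302500.00 mm³.
x_c = 274780.00/5500.00 = 49.96 mm; y_c = 302500.00/5500.00 = 55.00 mm.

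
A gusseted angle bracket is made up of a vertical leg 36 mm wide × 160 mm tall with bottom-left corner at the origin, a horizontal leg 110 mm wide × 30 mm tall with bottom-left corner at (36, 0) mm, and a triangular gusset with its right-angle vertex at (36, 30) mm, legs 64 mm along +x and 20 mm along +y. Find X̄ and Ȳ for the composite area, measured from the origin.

Part | A | x̄ᵢ | ȳᵢ | A·x̄ᵢ | A·ȳᵢ
vertical leg | 5760.00 | 18.00 | 80.00 | 103680.00 | 460800.00
horizontal leg | 3300.00 | 91.00 | 15.00 | 300300.00 | 49500.00
gusset | 640.00 | 57.33 | 36.67 | 36693.33 | 23466.67
Σ | 9700.00 |  |  | 440673.33 | 533766.67
X̄ = 440673.33 / 9700.00 = 45.43 mm
Ȳ = 533766.67 / 9700.00 = 55.03 mm

X̄ = 45.43 mm, Ȳ = 55.03 mm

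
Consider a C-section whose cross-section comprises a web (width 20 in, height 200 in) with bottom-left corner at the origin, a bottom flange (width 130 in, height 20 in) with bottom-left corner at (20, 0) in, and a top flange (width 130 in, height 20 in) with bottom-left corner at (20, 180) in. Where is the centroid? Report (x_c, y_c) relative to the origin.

web: A = 20 × 200 = 4000.00, centroid at (10.00, 100.00).
bottom flange: A = 130 × 20 = 2600.00, centroid at (85.00, 10.00).
top flange: A = 130 × 20 = 2600.00, centroid at (85.00, 190.00).
ΣA = 9200.00 in²
ΣAx_c = (4000.00)(10.00) + (2600.00)(85.00) + (2600.00)(85.00) = 482000.00 in³
ΣAy_c = (4000.00)(100.00) + (2600.00)(10.00) + (2600.00)(190.00) = 920000.00 in³
x_c = 482000.00 / 9200.00 = 52.39 in
y_c = 920000.00 / 9200.00 = 100.00 in

x_c = 52.39 in, y_c = 100.00 in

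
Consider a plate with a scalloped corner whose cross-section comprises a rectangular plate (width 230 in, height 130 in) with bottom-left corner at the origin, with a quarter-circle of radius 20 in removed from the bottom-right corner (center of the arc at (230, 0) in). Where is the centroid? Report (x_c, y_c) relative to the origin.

x_c = 113.87 in, y_c = 65.60 in

plate: A = 230 × 130 = 29900.00, centroid at (115.00, 65.00).
removed quarter-circle: A = −¼π·20² = -314.16, centroid at (221.51, 8.49).
ΣA = 29585.84 in², ΣAx_c = 3368910.04 in³, ΣAy_c = 1940833.33 in³.
x_c = 3368910.04/29585.84 = 113.87 in; y_c = 1940833.33/29585.84 = 65.60 in.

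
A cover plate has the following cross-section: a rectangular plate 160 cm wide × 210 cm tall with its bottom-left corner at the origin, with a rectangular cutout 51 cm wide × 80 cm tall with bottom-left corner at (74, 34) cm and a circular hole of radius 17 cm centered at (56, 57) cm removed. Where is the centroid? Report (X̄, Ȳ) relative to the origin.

X̄ = 77.98 cm, Ȳ = 110.94 cm

plate: A = 160 × 210 = 33600.00, centroid at (80.00, 105.00).
hole 1: A = −(51 × 80) = -4080.00, centroid at (99.50, 74.00).
hole 2: A = −π·17² = -907.92, centroid at (56.00, 57.00).
ΣA = 28612.08 cm²
ΣAX̄ = (33600.00)(80.00) + (-4080.00)(99.50) + (-907.92)(56.00) = 2231196.46 cm³
ΣAȲ = (33600.00)(105.00) + (-4080.00)(74.00) + (-907.92)(57.00) = 3174328.54 cm³
X̄ = 2231196.46 / 28612.08 = 77.98 cm
Ȳ = 3174328.54 / 28612.08 = 110.94 cm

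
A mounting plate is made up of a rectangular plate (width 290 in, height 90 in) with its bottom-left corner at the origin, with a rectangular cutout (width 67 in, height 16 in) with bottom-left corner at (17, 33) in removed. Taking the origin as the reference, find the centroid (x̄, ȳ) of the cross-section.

plate: A = 290 × 90 = 26100.00, centroid at (145.00, 45.00).
hole: A = −(67 × 16) = -1072.00, centroid at (50.50, 41.00).
ΣA = 25028.00 in², ΣAx̄ = 3730364.00 in³, ΣAȳ = 1130548.00 in³.
x̄ = 3730364.00/25028.00 = 149.05 in; ȳ = 1130548.00/25028.00 = 45.17 in.

x̄ = 149.05 in, ȳ = 45.17 in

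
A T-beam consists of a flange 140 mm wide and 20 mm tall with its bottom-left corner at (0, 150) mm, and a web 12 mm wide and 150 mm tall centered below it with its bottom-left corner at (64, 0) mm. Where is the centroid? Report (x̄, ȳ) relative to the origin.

web: A = 12 × 150 = 1800.00, centroid at (70.00, 75.00).
flange: A = 140 × 20 = 2800.00, centroid at (70.00, 160.00).
ΣA = 4600.00 mm², ΣAx̄ = 322000.00 mm³, ΣAȳ = 583000.00 mm³.
x̄ = 322000.00/4600.00 = 70.00 mm; ȳ = 583000.00/4600.00 = 126.74 mm.

x̄ = 70.00 mm, ȳ = 126.74 mm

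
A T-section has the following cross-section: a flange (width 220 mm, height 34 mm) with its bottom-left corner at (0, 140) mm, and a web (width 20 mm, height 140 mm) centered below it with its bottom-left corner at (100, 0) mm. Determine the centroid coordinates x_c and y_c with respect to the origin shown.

x_c = 110.00 mm, y_c = 133.30 mm

Part | A | x̄ᵢ | ȳᵢ | A·x̄ᵢ | A·ȳᵢ
web | 2800.00 | 110.00 | 70.00 | 308000.00 | 196000.00
flange | 7480.00 | 110.00 | 157.00 | 822800.00 | 1174360.00
Σ | 10280.00 |  |  | 1130800.00 | 1370360.00
x_c = 1130800.00 / 10280.00 = 110.00 mm
y_c = 1370360.00 / 10280.00 = 133.30 mm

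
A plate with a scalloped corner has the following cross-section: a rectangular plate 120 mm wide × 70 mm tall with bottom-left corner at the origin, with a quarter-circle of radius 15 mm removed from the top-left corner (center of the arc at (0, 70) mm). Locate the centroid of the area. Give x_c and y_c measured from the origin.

x_c = 61.15 mm, y_c = 34.38 mm

plate: A = 120 × 70 = 8400.00, centroid at (60.00, 35.00).
removed quarter-circle: A = −¼π·15² = -176.71, centroid at (6.37, 63.63).
ΣA = 8223.29 mm², ΣAx_c = 502875.00 mm³, ΣAy_c = 282754.98 mm³.
x_c = 502875.00/8223.29 = 61.15 mm; y_c = 282754.98/8223.29 = 34.38 mm.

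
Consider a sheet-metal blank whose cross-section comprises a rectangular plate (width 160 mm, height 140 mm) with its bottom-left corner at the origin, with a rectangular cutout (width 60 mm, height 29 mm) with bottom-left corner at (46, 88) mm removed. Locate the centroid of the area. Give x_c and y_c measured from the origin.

plate: A = 160 × 140 = 22400.00, centroid at (80.00, 70.00).
hole: A = −(60 × 29) = -1740.00, centroid at (76.00, 102.50).
ΣA = 20660.00 mm²
ΣAx_c = (22400.00)(80.00) + (-1740.00)(76.00) = 1659760.00 mm³
ΣAy_c = (22400.00)(70.00) + (-1740.00)(102.50) = 1389650.00 mm³
x_c = 1659760.00 / 20660.00 = 80.34 mm
y_c = 1389650.00 / 20660.00 = 67.26 mm

x_c = 80.34 mm, y_c = 67.26 mm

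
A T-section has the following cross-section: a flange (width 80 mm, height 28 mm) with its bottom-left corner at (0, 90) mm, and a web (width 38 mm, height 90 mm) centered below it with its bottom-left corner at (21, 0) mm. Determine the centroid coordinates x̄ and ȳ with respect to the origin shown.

x̄ = 40.00 mm, ȳ = 68.35 mm

web: A = 38 × 90 = 3420.00, centroid at (40.00, 45.00).
flange: A = 80 × 28 = 2240.00, centroid at (40.00, 104.00).
ΣA = 5660.00 mm²
ΣAx̄ = (3420.00)(40.00) + (2240.00)(40.00) = 226400.00 mm³
ΣAȳ = (3420.00)(45.00) + (2240.00)(104.00) = 386860.00 mm³
x̄ = 226400.00 / 5660.00 = 40.00 mm
ȳ = 386860.00 / 5660.00 = 68.35 mm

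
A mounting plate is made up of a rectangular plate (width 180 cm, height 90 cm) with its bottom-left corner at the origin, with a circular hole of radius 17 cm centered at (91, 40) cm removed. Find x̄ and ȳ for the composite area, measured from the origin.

x̄ = 89.94 cm, ȳ = 45.30 cm

plate: A = 180 × 90 = 16200.00, centroid at (90.00, 45.00).
hole: A = −π·17² = -907.92, centroid at (91.00, 40.00).
ΣA = 15292.08 cm²
ΣAx̄ = (16200.00)(90.00) + (-907.92)(91.00) = 1375379.25 cm³
ΣAȳ = (16200.00)(45.00) + (-907.92)(40.00) = 692683.19 cm³
x̄ = 1375379.25 / 15292.08 = 89.94 cm
ȳ = 692683.19 / 15292.08 = 45.30 cm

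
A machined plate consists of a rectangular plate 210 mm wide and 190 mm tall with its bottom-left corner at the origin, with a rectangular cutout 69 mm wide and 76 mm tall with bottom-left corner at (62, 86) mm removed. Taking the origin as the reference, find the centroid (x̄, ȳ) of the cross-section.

plate: A = 210 × 190 = 39900.00, centroid at (105.00, 95.00).
hole: A = −(69 × 76) = -5244.00, centroid at (96.50, 124.00).
ΣA = 34656.00 mm²
ΣAx̄ = (39900.00)(105.00) + (-5244.00)(96.50) = 3683454.00 mm³
ΣAȳ = (39900.00)(95.00) + (-5244.00)(124.00) = 3140244.00 mm³
x̄ = 3683454.00 / 34656.00 = 106.29 mm
ȳ = 3140244.00 / 34656.00 = 90.61 mm

x̄ = 106.29 mm, ȳ = 90.61 mm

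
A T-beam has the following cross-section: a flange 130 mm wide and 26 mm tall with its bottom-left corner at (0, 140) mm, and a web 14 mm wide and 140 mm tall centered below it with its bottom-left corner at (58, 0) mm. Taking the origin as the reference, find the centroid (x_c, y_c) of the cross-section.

web: A = 14 × 140 = 1960.00, centroid at (65.00, 70.00).
flange: A = 130 × 26 = 3380.00, centroid at (65.00, 153.00).
ΣA = 5340.00 mm², ΣAx_c = 347100.00 mm³, ΣAy_c = 654340.00 mm³.
x_c = 347100.00/5340.00 = 65.00 mm; y_c = 654340.00/5340.00 = 122.54 mm.

x_c = 65.00 mm, y_c = 122.54 mm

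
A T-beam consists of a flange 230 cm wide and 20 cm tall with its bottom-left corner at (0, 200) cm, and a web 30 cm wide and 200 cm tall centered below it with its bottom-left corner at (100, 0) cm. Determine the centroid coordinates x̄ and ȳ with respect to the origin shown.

x̄ = 115.00 cm, ȳ = 147.74 cm

web: A = 30 × 200 = 6000.00, centroid at (115.00, 100.00).
flange: A = 230 × 20 = 4600.00, centroid at (115.00, 210.00).
ΣA = 10600.00 cm²
ΣAx̄ = (6000.00)(115.00) + (4600.00)(115.00) = 1219000.00 cm³
ΣAȳ = (6000.00)(100.00) + (4600.00)(210.00) = 1566000.00 cm³
x̄ = 1219000.00 / 10600.00 = 115.00 cm
ȳ = 1566000.00 / 10600.00 = 147.74 cm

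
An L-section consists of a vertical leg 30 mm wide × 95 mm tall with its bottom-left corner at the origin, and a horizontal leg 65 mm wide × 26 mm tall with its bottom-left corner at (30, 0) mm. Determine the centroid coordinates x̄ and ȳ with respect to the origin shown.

Part | A | x̄ᵢ | ȳᵢ | A·x̄ᵢ | A·ȳᵢ
vertical leg | 2850.00 | 15.00 | 47.50 | 42750.00 | 135375.00
horizontal leg | 1690.00 | 62.50 | 13.00 | 105625.00 | 21970.00
Σ | 4540.00 |  |  | 148375.00 | 157345.00
x̄ = 148375.00 / 4540.00 = 32.68 mm
ȳ = 157345.00 / 4540.00 = 34.66 mm

x̄ = 32.68 mm, ȳ = 34.66 mm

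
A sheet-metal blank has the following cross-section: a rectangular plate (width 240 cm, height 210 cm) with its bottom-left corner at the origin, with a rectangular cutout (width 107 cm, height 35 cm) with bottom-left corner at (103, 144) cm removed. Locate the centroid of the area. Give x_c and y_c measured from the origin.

plate: A = 240 × 210 = 50400.00, centroid at (120.00, 105.00).
hole: A = −(107 × 35) = -3745.00, centroid at (156.50, 161.50).
ΣA = 46655.00 cm²
ΣAx_c = (50400.00)(120.00) + (-3745.00)(156.50) = 5461907.50 cm³
ΣAy_c = (50400.00)(105.00) + (-3745.00)(161.50) = 4687182.50 cm³
x_c = 5461907.50 / 46655.00 = 117.07 cm
y_c = 4687182.50 / 46655.00 = 100.46 cm

x_c = 117.07 cm, y_c = 100.46 cm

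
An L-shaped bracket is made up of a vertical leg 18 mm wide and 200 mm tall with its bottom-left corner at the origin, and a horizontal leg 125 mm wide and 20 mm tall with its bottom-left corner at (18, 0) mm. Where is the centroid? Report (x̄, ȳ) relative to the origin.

x̄ = 38.30 mm, ȳ = 63.11 mm

vertical leg: A = 18 × 200 = 3600.00, centroid at (9.00, 100.00).
horizontal leg: A = 125 × 20 = 2500.00, centroid at (80.50, 10.00).
ΣA = 6100.00 mm²
ΣAx̄ = (3600.00)(9.00) + (2500.00)(80.50) = 233650.00 mm³
ΣAȳ = (3600.00)(100.00) + (2500.00)(10.00) = 385000.00 mm³
x̄ = 233650.00 / 6100.00 = 38.30 mm
ȳ = 385000.00 / 6100.00 = 63.11 mm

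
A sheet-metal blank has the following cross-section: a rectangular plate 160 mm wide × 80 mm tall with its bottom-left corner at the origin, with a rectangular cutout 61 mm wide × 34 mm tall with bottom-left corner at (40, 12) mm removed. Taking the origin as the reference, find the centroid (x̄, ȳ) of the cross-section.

plate: A = 160 × 80 = 12800.00, centroid at (80.00, 40.00).
hole: A = −(61 × 34) = -2074.00, centroid at (70.50, 29.00).
ΣA = 10726.00 mm², ΣAx̄ = 877783.00 mm³, ΣAȳ = 451854.00 mm³.
x̄ = 877783.00/10726.00 = 81.84 mm; ȳ = 451854.00/10726.00 = 42.13 mm.

x̄ = 81.84 mm, ȳ = 42.13 mm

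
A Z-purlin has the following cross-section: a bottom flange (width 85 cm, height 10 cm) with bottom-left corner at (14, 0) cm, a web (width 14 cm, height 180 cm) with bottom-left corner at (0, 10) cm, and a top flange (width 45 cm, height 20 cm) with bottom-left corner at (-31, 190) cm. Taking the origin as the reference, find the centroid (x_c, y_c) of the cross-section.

x_c = 13.59 cm, y_c = 102.17 cm

bottom flange: A = 85 × 10 = 850.00, centroid at (56.50, 5.00).
web: A = 14 × 180 = 2520.00, centroid at (7.00, 100.00).
top flange: A = 45 × 20 = 900.00, centroid at (-8.50, 200.00).
ΣA = 4270.00 cm², ΣAx_c = 58015.00 cm³, ΣAy_c = 436250.00 cm³.
x_c = 58015.00/4270.00 = 13.59 cm; y_c = 436250.00/4270.00 = 102.17 cm.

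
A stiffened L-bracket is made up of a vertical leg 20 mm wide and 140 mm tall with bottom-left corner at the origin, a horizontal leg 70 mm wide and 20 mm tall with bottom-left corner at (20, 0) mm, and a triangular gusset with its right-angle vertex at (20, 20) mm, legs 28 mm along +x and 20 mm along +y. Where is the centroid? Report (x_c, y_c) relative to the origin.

Part | A | x̄ᵢ | ȳᵢ | A·x̄ᵢ | A·ȳᵢ
vertical leg | 2800.00 | 10.00 | 70.00 | 28000.00 | 196000.00
horizontal leg | 1400.00 | 55.00 | 10.00 | 77000.00 | 14000.00
gusset | 280.00 | 29.33 | 26.67 | 8213.33 | 7466.67
Σ | 4480.00 |  |  | 113213.33 | 217466.67
x_c = 113213.33 / 4480.00 = 25.27 mm
y_c = 217466.67 / 4480.00 = 48.54 mm

x_c = 25.27 mm, y_c = 48.54 mm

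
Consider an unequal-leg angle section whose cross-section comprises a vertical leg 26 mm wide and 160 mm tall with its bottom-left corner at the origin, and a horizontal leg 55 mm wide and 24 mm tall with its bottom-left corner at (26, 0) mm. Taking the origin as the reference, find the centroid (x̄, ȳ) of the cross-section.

x̄ = 22.76 mm, ȳ = 63.62 mm

Part | A | x̄ᵢ | ȳᵢ | A·x̄ᵢ | A·ȳᵢ
vertical leg | 4160.00 | 13.00 | 80.00 | 54080.00 | 332800.00
horizontal leg | 1320.00 | 53.50 | 12.00 | 70620.00 | 15840.00
Σ | 5480.00 |  |  | 124700.00 | 348640.00
x̄ = 124700.00 / 5480.00 = 22.76 mm
ȳ = 348640.00 / 5480.00 = 63.62 mm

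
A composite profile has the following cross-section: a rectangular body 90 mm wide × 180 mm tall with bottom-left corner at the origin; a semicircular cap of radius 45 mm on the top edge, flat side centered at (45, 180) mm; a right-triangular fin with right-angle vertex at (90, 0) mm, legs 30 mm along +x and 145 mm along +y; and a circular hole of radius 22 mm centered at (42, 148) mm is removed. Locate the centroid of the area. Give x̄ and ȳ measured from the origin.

rectangular body: A = 90 × 180 = 16200.00, centroid at (45.00, 90.00).
semicircular top: A = ½π·45² = 3180.86, centroid at (45.00, 199.10).
triangular fin: A = ½·30·145 = 2175.00, centroid at (100.00, 48.33).
hole: A = −π·22² = -1520.53, centroid at (42.00, 148.00).
ΣA = 20035.33 mm², ΣAx̄ = 1025776.52 mm³, ΣAȳ = 1971391.70 mm³.
x̄ = 1025776.52/20035.33 = 51.20 mm; ȳ = 1971391.70/20035.33 = 98.40 mm.

x̄ = 51.20 mm, ȳ = 98.40 mm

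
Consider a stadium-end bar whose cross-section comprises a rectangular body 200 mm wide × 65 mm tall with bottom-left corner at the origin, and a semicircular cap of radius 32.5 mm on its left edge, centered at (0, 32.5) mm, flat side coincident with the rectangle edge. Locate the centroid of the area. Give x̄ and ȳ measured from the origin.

x̄ = 87.12 mm, ȳ = 32.50 mm

rectangular body: A = 200 × 65 = 13000.00, centroid at (100.00, 32.50).
semicircular end: A = ½π·32.5² = 1659.15, centroid at (-13.79, 32.50).
ΣA = 14659.15 mm², ΣAx̄ = 1277114.58 mm³, ΣAȳ = 476422.49 mm³.
x̄ = 1277114.58/14659.15 = 87.12 mm; ȳ = 476422.49/14659.15 = 32.50 mm.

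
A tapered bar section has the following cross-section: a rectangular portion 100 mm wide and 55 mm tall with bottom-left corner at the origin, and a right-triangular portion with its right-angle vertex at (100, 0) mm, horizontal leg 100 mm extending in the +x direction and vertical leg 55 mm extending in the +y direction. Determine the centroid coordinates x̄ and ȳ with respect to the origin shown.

Part | A | x̄ᵢ | ȳᵢ | A·x̄ᵢ | A·ȳᵢ
rectangular portion | 5500.00 | 50.00 | 27.50 | 275000.00 | 151250.00
triangular portion | 2750.00 | 133.33 | 18.33 | 366666.67 | 50416.67
Σ | 8250.00 |  |  | 641666.67 | 201666.67
x̄ = 641666.67 / 8250.00 = 77.78 mm
ȳ = 201666.67 / 8250.00 = 24.44 mm

x̄ = 77.78 mm, ȳ = 24.44 mm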